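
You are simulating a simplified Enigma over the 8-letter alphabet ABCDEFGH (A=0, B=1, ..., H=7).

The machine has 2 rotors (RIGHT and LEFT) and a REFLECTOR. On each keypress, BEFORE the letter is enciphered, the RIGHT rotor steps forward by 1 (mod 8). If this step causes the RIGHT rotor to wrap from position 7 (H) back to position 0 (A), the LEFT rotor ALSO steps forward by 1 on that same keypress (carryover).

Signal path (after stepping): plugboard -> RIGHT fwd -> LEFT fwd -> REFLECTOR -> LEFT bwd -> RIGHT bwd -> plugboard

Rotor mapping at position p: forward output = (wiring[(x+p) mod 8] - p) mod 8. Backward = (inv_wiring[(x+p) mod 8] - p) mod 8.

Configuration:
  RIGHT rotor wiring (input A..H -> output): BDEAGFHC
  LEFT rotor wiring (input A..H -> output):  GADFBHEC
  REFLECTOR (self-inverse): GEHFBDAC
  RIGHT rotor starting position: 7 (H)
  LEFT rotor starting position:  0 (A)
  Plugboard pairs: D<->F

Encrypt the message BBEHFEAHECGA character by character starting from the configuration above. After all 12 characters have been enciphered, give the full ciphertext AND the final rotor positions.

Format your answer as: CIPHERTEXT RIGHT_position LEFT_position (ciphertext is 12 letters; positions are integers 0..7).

Answer: CEGGABGEFFEE 3 2

Derivation:
Char 1 ('B'): step: R->0, L->1 (L advanced); B->plug->B->R->D->L->A->refl->G->L'->E->R'->C->plug->C
Char 2 ('B'): step: R->1, L=1; B->plug->B->R->D->L->A->refl->G->L'->E->R'->E->plug->E
Char 3 ('E'): step: R->2, L=1; E->plug->E->R->F->L->D->refl->F->L'->H->R'->G->plug->G
Char 4 ('H'): step: R->3, L=1; H->plug->H->R->B->L->C->refl->H->L'->A->R'->G->plug->G
Char 5 ('F'): step: R->4, L=1; F->plug->D->R->G->L->B->refl->E->L'->C->R'->A->plug->A
Char 6 ('E'): step: R->5, L=1; E->plug->E->R->G->L->B->refl->E->L'->C->R'->B->plug->B
Char 7 ('A'): step: R->6, L=1; A->plug->A->R->B->L->C->refl->H->L'->A->R'->G->plug->G
Char 8 ('H'): step: R->7, L=1; H->plug->H->R->A->L->H->refl->C->L'->B->R'->E->plug->E
Char 9 ('E'): step: R->0, L->2 (L advanced); E->plug->E->R->G->L->E->refl->B->L'->A->R'->D->plug->F
Char 10 ('C'): step: R->1, L=2; C->plug->C->R->H->L->G->refl->A->L'->F->R'->D->plug->F
Char 11 ('G'): step: R->2, L=2; G->plug->G->R->H->L->G->refl->A->L'->F->R'->E->plug->E
Char 12 ('A'): step: R->3, L=2; A->plug->A->R->F->L->A->refl->G->L'->H->R'->E->plug->E
Final: ciphertext=CEGGABGEFFEE, RIGHT=3, LEFT=2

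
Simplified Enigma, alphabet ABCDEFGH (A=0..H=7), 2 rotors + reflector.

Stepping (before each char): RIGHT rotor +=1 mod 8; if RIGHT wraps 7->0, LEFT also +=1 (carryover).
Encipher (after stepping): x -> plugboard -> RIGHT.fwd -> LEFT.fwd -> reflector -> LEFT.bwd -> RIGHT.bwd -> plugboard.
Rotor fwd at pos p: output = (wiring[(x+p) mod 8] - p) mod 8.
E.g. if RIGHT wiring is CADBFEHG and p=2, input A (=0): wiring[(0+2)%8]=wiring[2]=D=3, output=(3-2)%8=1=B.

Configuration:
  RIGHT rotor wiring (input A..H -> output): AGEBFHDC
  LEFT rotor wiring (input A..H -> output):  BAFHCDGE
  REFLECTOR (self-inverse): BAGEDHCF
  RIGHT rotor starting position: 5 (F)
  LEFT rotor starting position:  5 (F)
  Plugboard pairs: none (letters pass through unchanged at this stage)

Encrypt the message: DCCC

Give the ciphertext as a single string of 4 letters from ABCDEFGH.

Answer: EEFA

Derivation:
Char 1 ('D'): step: R->6, L=5; D->plug->D->R->A->L->G->refl->C->L'->G->R'->E->plug->E
Char 2 ('C'): step: R->7, L=5; C->plug->C->R->H->L->F->refl->H->L'->C->R'->E->plug->E
Char 3 ('C'): step: R->0, L->6 (L advanced); C->plug->C->R->E->L->H->refl->F->L'->H->R'->F->plug->F
Char 4 ('C'): step: R->1, L=6; C->plug->C->R->A->L->A->refl->B->L'->F->R'->A->plug->A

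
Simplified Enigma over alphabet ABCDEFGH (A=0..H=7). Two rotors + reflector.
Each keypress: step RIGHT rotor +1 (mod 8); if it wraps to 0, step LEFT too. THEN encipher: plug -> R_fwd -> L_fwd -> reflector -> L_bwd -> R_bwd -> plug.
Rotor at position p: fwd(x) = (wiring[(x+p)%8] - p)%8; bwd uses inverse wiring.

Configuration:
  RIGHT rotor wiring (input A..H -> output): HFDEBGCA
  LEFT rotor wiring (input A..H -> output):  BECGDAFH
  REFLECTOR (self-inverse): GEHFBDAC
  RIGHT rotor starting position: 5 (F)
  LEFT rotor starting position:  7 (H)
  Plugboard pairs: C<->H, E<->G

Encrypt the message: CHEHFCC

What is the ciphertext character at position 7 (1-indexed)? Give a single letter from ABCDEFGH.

Char 1 ('C'): step: R->6, L=7; C->plug->H->R->A->L->A->refl->G->L'->H->R'->D->plug->D
Char 2 ('H'): step: R->7, L=7; H->plug->C->R->G->L->B->refl->E->L'->F->R'->E->plug->G
Char 3 ('E'): step: R->0, L->0 (L advanced); E->plug->G->R->C->L->C->refl->H->L'->H->R'->A->plug->A
Char 4 ('H'): step: R->1, L=0; H->plug->C->R->D->L->G->refl->A->L'->F->R'->E->plug->G
Char 5 ('F'): step: R->2, L=0; F->plug->F->R->G->L->F->refl->D->L'->E->R'->D->plug->D
Char 6 ('C'): step: R->3, L=0; C->plug->H->R->A->L->B->refl->E->L'->B->R'->A->plug->A
Char 7 ('C'): step: R->4, L=0; C->plug->H->R->A->L->B->refl->E->L'->B->R'->F->plug->F

F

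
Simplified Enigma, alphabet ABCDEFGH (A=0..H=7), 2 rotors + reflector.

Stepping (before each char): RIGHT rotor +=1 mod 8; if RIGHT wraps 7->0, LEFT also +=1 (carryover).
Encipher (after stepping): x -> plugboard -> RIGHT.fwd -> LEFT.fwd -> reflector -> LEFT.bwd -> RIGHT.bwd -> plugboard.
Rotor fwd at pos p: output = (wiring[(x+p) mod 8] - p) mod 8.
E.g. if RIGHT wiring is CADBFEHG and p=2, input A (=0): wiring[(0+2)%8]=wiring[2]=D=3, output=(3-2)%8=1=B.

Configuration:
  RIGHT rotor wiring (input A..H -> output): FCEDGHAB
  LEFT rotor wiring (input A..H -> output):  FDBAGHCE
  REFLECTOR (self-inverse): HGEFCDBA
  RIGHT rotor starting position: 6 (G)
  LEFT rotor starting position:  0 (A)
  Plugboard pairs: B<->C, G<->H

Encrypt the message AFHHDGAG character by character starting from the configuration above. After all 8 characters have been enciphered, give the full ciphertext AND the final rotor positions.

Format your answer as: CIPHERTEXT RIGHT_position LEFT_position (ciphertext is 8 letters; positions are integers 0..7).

Answer: EHFEBHGA 6 1

Derivation:
Char 1 ('A'): step: R->7, L=0; A->plug->A->R->C->L->B->refl->G->L'->E->R'->E->plug->E
Char 2 ('F'): step: R->0, L->1 (L advanced); F->plug->F->R->H->L->E->refl->C->L'->A->R'->G->plug->H
Char 3 ('H'): step: R->1, L=1; H->plug->G->R->A->L->C->refl->E->L'->H->R'->F->plug->F
Char 4 ('H'): step: R->2, L=1; H->plug->G->R->D->L->F->refl->D->L'->G->R'->E->plug->E
Char 5 ('D'): step: R->3, L=1; D->plug->D->R->F->L->B->refl->G->L'->E->R'->C->plug->B
Char 6 ('G'): step: R->4, L=1; G->plug->H->R->H->L->E->refl->C->L'->A->R'->G->plug->H
Char 7 ('A'): step: R->5, L=1; A->plug->A->R->C->L->H->refl->A->L'->B->R'->H->plug->G
Char 8 ('G'): step: R->6, L=1; G->plug->H->R->B->L->A->refl->H->L'->C->R'->A->plug->A
Final: ciphertext=EHFEBHGA, RIGHT=6, LEFT=1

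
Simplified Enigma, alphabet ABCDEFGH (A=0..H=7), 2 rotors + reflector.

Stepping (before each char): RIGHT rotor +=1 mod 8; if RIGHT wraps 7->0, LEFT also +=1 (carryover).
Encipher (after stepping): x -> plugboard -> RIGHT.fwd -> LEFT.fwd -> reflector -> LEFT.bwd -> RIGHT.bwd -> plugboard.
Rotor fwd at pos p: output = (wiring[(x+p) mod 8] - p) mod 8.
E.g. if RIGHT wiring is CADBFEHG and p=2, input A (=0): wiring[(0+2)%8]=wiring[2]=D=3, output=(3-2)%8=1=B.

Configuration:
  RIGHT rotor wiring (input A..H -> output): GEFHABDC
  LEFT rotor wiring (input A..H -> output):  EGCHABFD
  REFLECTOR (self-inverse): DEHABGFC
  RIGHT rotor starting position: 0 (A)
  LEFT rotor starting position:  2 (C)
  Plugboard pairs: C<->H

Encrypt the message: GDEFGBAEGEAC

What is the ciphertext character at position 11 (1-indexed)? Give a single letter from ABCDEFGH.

Char 1 ('G'): step: R->1, L=2; G->plug->G->R->B->L->F->refl->G->L'->C->R'->F->plug->F
Char 2 ('D'): step: R->2, L=2; D->plug->D->R->H->L->E->refl->B->L'->F->R'->B->plug->B
Char 3 ('E'): step: R->3, L=2; E->plug->E->R->H->L->E->refl->B->L'->F->R'->B->plug->B
Char 4 ('F'): step: R->4, L=2; F->plug->F->R->A->L->A->refl->D->L'->E->R'->A->plug->A
Char 5 ('G'): step: R->5, L=2; G->plug->G->R->C->L->G->refl->F->L'->B->R'->D->plug->D
Char 6 ('B'): step: R->6, L=2; B->plug->B->R->E->L->D->refl->A->L'->A->R'->C->plug->H
Char 7 ('A'): step: R->7, L=2; A->plug->A->R->D->L->H->refl->C->L'->G->R'->D->plug->D
Char 8 ('E'): step: R->0, L->3 (L advanced); E->plug->E->R->A->L->E->refl->B->L'->F->R'->C->plug->H
Char 9 ('G'): step: R->1, L=3; G->plug->G->R->B->L->F->refl->G->L'->C->R'->F->plug->F
Char 10 ('E'): step: R->2, L=3; E->plug->E->R->B->L->F->refl->G->L'->C->R'->H->plug->C
Char 11 ('A'): step: R->3, L=3; A->plug->A->R->E->L->A->refl->D->L'->G->R'->C->plug->H

H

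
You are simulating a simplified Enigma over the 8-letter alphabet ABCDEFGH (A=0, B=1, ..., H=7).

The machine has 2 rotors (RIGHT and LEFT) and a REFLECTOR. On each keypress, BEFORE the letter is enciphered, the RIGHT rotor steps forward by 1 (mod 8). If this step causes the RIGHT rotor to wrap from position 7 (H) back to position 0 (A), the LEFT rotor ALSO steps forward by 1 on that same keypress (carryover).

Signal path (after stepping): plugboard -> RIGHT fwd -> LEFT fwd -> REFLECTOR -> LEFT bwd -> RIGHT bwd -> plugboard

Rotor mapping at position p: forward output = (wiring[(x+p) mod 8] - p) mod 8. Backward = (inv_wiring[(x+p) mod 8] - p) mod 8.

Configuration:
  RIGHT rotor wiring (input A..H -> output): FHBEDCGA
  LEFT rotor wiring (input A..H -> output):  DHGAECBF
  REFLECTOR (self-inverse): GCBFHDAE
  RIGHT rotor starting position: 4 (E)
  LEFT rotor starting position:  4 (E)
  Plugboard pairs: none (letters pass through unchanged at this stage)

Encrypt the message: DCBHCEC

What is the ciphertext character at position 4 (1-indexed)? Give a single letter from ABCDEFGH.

Char 1 ('D'): step: R->5, L=4; D->plug->D->R->A->L->A->refl->G->L'->B->R'->B->plug->B
Char 2 ('C'): step: R->6, L=4; C->plug->C->R->H->L->E->refl->H->L'->E->R'->H->plug->H
Char 3 ('B'): step: R->7, L=4; B->plug->B->R->G->L->C->refl->B->L'->D->R'->G->plug->G
Char 4 ('H'): step: R->0, L->5 (L advanced); H->plug->H->R->A->L->F->refl->D->L'->G->R'->G->plug->G

G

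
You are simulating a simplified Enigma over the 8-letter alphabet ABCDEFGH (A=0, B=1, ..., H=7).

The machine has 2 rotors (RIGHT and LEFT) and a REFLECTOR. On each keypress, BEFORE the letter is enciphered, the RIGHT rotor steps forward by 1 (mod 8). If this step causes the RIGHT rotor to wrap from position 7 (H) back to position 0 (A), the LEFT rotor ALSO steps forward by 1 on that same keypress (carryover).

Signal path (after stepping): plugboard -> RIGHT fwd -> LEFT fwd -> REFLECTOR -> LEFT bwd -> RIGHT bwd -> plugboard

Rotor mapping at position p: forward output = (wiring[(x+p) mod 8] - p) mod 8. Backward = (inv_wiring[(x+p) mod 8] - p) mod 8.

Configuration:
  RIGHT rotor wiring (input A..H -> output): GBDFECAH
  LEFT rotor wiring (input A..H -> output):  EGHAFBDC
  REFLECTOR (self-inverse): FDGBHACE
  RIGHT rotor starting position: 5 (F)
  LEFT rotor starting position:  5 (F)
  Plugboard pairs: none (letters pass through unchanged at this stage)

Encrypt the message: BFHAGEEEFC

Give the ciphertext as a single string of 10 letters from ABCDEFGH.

Char 1 ('B'): step: R->6, L=5; B->plug->B->R->B->L->G->refl->C->L'->F->R'->E->plug->E
Char 2 ('F'): step: R->7, L=5; F->plug->F->R->F->L->C->refl->G->L'->B->R'->H->plug->H
Char 3 ('H'): step: R->0, L->6 (L advanced); H->plug->H->R->H->L->D->refl->B->L'->E->R'->E->plug->E
Char 4 ('A'): step: R->1, L=6; A->plug->A->R->A->L->F->refl->A->L'->D->R'->D->plug->D
Char 5 ('G'): step: R->2, L=6; G->plug->G->R->E->L->B->refl->D->L'->H->R'->H->plug->H
Char 6 ('E'): step: R->3, L=6; E->plug->E->R->E->L->B->refl->D->L'->H->R'->C->plug->C
Char 7 ('E'): step: R->4, L=6; E->plug->E->R->C->L->G->refl->C->L'->F->R'->F->plug->F
Char 8 ('E'): step: R->5, L=6; E->plug->E->R->E->L->B->refl->D->L'->H->R'->H->plug->H
Char 9 ('F'): step: R->6, L=6; F->plug->F->R->H->L->D->refl->B->L'->E->R'->H->plug->H
Char 10 ('C'): step: R->7, L=6; C->plug->C->R->C->L->G->refl->C->L'->F->R'->F->plug->F

Answer: EHEDHCFHHF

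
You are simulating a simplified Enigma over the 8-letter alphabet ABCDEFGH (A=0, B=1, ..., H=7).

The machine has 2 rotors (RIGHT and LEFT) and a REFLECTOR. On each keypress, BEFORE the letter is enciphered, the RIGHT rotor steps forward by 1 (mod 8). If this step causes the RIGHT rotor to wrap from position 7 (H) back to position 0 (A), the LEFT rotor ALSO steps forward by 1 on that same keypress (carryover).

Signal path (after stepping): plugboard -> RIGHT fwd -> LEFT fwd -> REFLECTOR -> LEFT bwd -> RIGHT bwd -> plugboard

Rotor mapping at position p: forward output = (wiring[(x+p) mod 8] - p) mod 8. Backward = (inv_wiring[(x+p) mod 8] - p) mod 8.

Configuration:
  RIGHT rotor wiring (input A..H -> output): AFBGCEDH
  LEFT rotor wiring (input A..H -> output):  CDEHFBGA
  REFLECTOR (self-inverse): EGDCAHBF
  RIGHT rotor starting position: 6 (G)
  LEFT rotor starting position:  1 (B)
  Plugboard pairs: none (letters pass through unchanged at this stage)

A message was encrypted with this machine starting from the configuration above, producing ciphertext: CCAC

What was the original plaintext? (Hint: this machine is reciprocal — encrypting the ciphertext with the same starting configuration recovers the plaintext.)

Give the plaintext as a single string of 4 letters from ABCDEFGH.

Char 1 ('C'): step: R->7, L=1; C->plug->C->R->G->L->H->refl->F->L'->F->R'->G->plug->G
Char 2 ('C'): step: R->0, L->2 (L advanced); C->plug->C->R->B->L->F->refl->H->L'->D->R'->G->plug->G
Char 3 ('A'): step: R->1, L=2; A->plug->A->R->E->L->E->refl->A->L'->G->R'->G->plug->G
Char 4 ('C'): step: R->2, L=2; C->plug->C->R->A->L->C->refl->D->L'->C->R'->D->plug->D

Answer: GGGD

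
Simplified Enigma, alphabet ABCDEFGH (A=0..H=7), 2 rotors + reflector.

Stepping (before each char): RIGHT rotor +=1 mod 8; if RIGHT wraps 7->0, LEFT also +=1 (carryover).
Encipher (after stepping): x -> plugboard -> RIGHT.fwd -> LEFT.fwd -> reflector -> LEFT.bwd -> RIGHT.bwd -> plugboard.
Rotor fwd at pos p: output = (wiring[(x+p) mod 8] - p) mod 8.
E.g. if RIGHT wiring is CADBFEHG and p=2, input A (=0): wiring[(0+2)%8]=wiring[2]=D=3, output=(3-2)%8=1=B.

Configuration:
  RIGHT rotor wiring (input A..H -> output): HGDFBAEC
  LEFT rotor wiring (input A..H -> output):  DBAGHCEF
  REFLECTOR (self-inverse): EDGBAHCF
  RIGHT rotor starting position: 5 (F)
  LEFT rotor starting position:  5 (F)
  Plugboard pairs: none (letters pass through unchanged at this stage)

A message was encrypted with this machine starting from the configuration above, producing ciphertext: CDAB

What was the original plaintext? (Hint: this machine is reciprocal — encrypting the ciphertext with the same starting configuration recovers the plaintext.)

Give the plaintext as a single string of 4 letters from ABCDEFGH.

Char 1 ('C'): step: R->6, L=5; C->plug->C->R->B->L->H->refl->F->L'->A->R'->D->plug->D
Char 2 ('D'): step: R->7, L=5; D->plug->D->R->E->L->E->refl->A->L'->C->R'->F->plug->F
Char 3 ('A'): step: R->0, L->6 (L advanced); A->plug->A->R->H->L->E->refl->A->L'->F->R'->D->plug->D
Char 4 ('B'): step: R->1, L=6; B->plug->B->R->C->L->F->refl->H->L'->B->R'->G->plug->G

Answer: DFDG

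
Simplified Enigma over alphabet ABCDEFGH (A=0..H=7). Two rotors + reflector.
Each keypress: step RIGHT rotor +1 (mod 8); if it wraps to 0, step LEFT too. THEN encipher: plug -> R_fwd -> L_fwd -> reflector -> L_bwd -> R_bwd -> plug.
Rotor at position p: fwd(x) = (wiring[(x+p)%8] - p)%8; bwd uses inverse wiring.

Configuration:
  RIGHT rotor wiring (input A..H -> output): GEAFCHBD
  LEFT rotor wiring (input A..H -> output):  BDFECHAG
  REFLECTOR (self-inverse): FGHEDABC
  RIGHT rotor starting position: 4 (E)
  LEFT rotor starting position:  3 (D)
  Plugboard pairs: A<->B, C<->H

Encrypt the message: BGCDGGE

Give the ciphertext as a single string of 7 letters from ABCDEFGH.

Char 1 ('B'): step: R->5, L=3; B->plug->A->R->C->L->E->refl->D->L'->E->R'->B->plug->A
Char 2 ('G'): step: R->6, L=3; G->plug->G->R->E->L->D->refl->E->L'->C->R'->E->plug->E
Char 3 ('C'): step: R->7, L=3; C->plug->H->R->C->L->E->refl->D->L'->E->R'->A->plug->B
Char 4 ('D'): step: R->0, L->4 (L advanced); D->plug->D->R->F->L->H->refl->C->L'->D->R'->H->plug->C
Char 5 ('G'): step: R->1, L=4; G->plug->G->R->C->L->E->refl->D->L'->B->R'->D->plug->D
Char 6 ('G'): step: R->2, L=4; G->plug->G->R->E->L->F->refl->A->L'->H->R'->E->plug->E
Char 7 ('E'): step: R->3, L=4; E->plug->E->R->A->L->G->refl->B->L'->G->R'->D->plug->D

Answer: AEBCDED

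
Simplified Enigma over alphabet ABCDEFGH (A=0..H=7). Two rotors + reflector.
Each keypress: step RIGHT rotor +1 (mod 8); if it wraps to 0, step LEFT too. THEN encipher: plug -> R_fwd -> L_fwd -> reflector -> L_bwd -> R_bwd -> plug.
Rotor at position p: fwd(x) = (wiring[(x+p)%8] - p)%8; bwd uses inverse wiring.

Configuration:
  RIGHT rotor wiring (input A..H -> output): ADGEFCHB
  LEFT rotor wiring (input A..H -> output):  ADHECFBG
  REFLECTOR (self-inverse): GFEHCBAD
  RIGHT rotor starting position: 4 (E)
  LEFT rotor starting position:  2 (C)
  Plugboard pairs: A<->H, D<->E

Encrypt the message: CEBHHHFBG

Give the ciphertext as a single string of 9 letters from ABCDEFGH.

Char 1 ('C'): step: R->5, L=2; C->plug->C->R->E->L->H->refl->D->L'->D->R'->D->plug->E
Char 2 ('E'): step: R->6, L=2; E->plug->D->R->F->L->E->refl->C->L'->B->R'->A->plug->H
Char 3 ('B'): step: R->7, L=2; B->plug->B->R->B->L->C->refl->E->L'->F->R'->E->plug->D
Char 4 ('H'): step: R->0, L->3 (L advanced); H->plug->A->R->A->L->B->refl->F->L'->F->R'->E->plug->D
Char 5 ('H'): step: R->1, L=3; H->plug->A->R->C->L->C->refl->E->L'->H->R'->H->plug->A
Char 6 ('H'): step: R->2, L=3; H->plug->A->R->E->L->D->refl->H->L'->B->R'->H->plug->A
Char 7 ('F'): step: R->3, L=3; F->plug->F->R->F->L->F->refl->B->L'->A->R'->G->plug->G
Char 8 ('B'): step: R->4, L=3; B->plug->B->R->G->L->A->refl->G->L'->D->R'->C->plug->C
Char 9 ('G'): step: R->5, L=3; G->plug->G->R->H->L->E->refl->C->L'->C->R'->B->plug->B

Answer: EHDDAAGCB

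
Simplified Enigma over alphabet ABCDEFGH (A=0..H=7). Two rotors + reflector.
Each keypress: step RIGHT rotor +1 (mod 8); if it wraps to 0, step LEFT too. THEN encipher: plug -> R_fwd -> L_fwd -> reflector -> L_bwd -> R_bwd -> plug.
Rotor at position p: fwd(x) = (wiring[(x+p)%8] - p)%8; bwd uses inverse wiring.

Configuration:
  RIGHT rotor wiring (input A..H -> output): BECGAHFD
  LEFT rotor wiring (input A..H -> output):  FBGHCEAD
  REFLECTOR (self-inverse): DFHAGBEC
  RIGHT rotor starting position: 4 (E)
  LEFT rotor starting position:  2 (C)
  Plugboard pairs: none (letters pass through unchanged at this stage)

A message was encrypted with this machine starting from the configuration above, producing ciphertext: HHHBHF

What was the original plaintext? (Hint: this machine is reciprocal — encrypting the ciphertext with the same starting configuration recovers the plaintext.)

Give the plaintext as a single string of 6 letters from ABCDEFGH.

Char 1 ('H'): step: R->5, L=2; H->plug->H->R->D->L->C->refl->H->L'->H->R'->E->plug->E
Char 2 ('H'): step: R->6, L=2; H->plug->H->R->B->L->F->refl->B->L'->F->R'->B->plug->B
Char 3 ('H'): step: R->7, L=2; H->plug->H->R->G->L->D->refl->A->L'->C->R'->B->plug->B
Char 4 ('B'): step: R->0, L->3 (L advanced); B->plug->B->R->E->L->A->refl->D->L'->H->R'->F->plug->F
Char 5 ('H'): step: R->1, L=3; H->plug->H->R->A->L->E->refl->G->L'->G->R'->E->plug->E
Char 6 ('F'): step: R->2, L=3; F->plug->F->R->B->L->H->refl->C->L'->F->R'->D->plug->D

Answer: EBBFED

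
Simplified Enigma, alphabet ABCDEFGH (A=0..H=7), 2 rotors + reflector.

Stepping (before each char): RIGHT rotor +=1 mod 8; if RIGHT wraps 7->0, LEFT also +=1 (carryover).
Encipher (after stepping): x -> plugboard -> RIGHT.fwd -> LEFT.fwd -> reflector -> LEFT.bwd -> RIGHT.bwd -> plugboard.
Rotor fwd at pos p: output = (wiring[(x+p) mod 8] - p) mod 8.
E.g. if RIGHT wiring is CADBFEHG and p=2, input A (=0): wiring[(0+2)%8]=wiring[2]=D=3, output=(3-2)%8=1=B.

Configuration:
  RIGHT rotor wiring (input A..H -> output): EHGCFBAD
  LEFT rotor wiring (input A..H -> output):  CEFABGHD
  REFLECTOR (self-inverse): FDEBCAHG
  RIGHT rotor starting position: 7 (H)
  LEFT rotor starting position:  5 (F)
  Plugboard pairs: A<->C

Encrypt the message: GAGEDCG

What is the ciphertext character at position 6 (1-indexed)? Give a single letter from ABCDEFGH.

Char 1 ('G'): step: R->0, L->6 (L advanced); G->plug->G->R->A->L->B->refl->D->L'->G->R'->C->plug->A
Char 2 ('A'): step: R->1, L=6; A->plug->C->R->B->L->F->refl->A->L'->H->R'->F->plug->F
Char 3 ('G'): step: R->2, L=6; G->plug->G->R->C->L->E->refl->C->L'->F->R'->H->plug->H
Char 4 ('E'): step: R->3, L=6; E->plug->E->R->A->L->B->refl->D->L'->G->R'->C->plug->A
Char 5 ('D'): step: R->4, L=6; D->plug->D->R->H->L->A->refl->F->L'->B->R'->A->plug->C
Char 6 ('C'): step: R->5, L=6; C->plug->A->R->E->L->H->refl->G->L'->D->R'->B->plug->B

B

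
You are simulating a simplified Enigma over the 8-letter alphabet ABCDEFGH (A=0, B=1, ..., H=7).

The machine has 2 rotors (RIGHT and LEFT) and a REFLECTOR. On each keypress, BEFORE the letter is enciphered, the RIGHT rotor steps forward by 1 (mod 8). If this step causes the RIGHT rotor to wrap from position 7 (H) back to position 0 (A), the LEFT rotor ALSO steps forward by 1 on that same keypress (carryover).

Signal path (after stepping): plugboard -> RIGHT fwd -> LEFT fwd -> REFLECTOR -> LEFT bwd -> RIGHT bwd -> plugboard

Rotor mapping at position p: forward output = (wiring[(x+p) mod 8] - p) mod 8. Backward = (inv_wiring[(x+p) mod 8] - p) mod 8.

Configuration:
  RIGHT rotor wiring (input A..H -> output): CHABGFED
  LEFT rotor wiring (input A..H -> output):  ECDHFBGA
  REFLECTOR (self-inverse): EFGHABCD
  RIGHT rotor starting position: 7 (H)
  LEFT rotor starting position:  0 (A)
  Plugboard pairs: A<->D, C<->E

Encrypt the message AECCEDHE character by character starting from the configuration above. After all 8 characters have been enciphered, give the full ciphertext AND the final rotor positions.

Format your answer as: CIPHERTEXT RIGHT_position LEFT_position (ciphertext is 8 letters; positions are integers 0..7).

Char 1 ('A'): step: R->0, L->1 (L advanced); A->plug->D->R->B->L->C->refl->G->L'->C->R'->A->plug->D
Char 2 ('E'): step: R->1, L=1; E->plug->C->R->A->L->B->refl->F->L'->F->R'->D->plug->A
Char 3 ('C'): step: R->2, L=1; C->plug->E->R->C->L->G->refl->C->L'->B->R'->F->plug->F
Char 4 ('C'): step: R->3, L=1; C->plug->E->R->A->L->B->refl->F->L'->F->R'->H->plug->H
Char 5 ('E'): step: R->4, L=1; E->plug->C->R->A->L->B->refl->F->L'->F->R'->H->plug->H
Char 6 ('D'): step: R->5, L=1; D->plug->A->R->A->L->B->refl->F->L'->F->R'->D->plug->A
Char 7 ('H'): step: R->6, L=1; H->plug->H->R->H->L->D->refl->H->L'->G->R'->A->plug->D
Char 8 ('E'): step: R->7, L=1; E->plug->C->R->A->L->B->refl->F->L'->F->R'->H->plug->H
Final: ciphertext=DAFHHADH, RIGHT=7, LEFT=1

Answer: DAFHHADH 7 1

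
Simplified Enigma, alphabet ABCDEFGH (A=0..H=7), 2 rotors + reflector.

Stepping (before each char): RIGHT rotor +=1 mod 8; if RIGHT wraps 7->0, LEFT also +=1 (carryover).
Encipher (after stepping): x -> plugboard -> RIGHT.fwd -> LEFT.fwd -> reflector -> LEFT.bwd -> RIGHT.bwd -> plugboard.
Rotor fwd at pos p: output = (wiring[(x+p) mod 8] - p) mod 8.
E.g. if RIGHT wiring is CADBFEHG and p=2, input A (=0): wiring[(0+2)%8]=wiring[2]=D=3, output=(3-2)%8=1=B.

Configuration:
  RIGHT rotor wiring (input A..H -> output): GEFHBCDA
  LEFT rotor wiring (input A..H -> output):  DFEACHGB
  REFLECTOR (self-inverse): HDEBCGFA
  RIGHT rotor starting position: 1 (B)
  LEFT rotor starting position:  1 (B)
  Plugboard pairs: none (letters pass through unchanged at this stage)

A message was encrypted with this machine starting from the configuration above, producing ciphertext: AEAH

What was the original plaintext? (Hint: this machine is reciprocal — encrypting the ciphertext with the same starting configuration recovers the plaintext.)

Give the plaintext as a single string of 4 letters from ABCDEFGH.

Char 1 ('A'): step: R->2, L=1; A->plug->A->R->D->L->B->refl->D->L'->B->R'->E->plug->E
Char 2 ('E'): step: R->3, L=1; E->plug->E->R->F->L->F->refl->G->L'->E->R'->A->plug->A
Char 3 ('A'): step: R->4, L=1; A->plug->A->R->F->L->F->refl->G->L'->E->R'->D->plug->D
Char 4 ('H'): step: R->5, L=1; H->plug->H->R->E->L->G->refl->F->L'->F->R'->A->plug->A

Answer: EADA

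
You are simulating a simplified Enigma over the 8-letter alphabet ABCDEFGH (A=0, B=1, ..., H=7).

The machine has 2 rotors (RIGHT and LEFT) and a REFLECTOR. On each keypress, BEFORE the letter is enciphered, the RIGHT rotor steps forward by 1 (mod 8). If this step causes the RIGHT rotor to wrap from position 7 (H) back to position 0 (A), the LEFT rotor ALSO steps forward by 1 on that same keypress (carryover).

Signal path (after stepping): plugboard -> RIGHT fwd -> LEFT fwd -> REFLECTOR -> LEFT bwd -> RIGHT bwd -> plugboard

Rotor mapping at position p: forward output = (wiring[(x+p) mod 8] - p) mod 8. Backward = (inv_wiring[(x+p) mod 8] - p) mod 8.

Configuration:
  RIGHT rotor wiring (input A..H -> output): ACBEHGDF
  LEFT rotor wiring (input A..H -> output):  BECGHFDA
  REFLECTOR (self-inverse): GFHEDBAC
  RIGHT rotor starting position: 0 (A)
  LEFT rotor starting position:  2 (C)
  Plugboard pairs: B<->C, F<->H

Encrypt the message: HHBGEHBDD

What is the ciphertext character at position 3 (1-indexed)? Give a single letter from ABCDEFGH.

Char 1 ('H'): step: R->1, L=2; H->plug->F->R->C->L->F->refl->B->L'->E->R'->G->plug->G
Char 2 ('H'): step: R->2, L=2; H->plug->F->R->D->L->D->refl->E->L'->B->R'->E->plug->E
Char 3 ('B'): step: R->3, L=2; B->plug->C->R->D->L->D->refl->E->L'->B->R'->A->plug->A

A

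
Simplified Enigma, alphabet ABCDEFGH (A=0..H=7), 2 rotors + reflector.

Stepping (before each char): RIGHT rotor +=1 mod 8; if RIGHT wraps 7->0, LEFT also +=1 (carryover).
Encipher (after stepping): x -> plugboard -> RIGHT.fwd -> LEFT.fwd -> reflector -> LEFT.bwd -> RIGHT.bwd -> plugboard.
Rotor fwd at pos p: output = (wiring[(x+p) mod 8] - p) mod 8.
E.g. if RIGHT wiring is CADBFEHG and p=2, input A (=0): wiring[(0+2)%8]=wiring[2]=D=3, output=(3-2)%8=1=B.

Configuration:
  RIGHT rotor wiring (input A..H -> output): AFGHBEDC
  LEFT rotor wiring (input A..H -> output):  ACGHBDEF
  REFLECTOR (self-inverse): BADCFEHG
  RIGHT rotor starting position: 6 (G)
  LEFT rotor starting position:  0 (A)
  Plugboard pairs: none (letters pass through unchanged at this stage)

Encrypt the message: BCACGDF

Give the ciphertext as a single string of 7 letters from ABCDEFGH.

Answer: GEBDEFB

Derivation:
Char 1 ('B'): step: R->7, L=0; B->plug->B->R->B->L->C->refl->D->L'->F->R'->G->plug->G
Char 2 ('C'): step: R->0, L->1 (L advanced); C->plug->C->R->G->L->E->refl->F->L'->B->R'->E->plug->E
Char 3 ('A'): step: R->1, L=1; A->plug->A->R->E->L->C->refl->D->L'->F->R'->B->plug->B
Char 4 ('C'): step: R->2, L=1; C->plug->C->R->H->L->H->refl->G->L'->C->R'->D->plug->D
Char 5 ('G'): step: R->3, L=1; G->plug->G->R->C->L->G->refl->H->L'->H->R'->E->plug->E
Char 6 ('D'): step: R->4, L=1; D->plug->D->R->G->L->E->refl->F->L'->B->R'->F->plug->F
Char 7 ('F'): step: R->5, L=1; F->plug->F->R->B->L->F->refl->E->L'->G->R'->B->plug->B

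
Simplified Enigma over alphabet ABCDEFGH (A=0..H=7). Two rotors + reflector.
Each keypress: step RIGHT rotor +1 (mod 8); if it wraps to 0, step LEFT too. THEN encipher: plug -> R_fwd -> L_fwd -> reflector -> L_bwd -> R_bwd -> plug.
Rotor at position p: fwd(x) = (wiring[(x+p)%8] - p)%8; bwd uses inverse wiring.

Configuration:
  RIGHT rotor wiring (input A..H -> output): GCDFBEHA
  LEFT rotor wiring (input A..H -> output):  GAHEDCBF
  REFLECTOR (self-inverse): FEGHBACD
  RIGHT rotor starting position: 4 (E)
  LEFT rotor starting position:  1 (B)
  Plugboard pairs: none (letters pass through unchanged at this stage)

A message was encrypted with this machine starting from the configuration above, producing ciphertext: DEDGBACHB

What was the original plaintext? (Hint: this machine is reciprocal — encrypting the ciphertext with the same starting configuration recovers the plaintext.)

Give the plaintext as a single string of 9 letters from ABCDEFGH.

Answer: CFEEFCGGF

Derivation:
Char 1 ('D'): step: R->5, L=1; D->plug->D->R->B->L->G->refl->C->L'->D->R'->C->plug->C
Char 2 ('E'): step: R->6, L=1; E->plug->E->R->F->L->A->refl->F->L'->H->R'->F->plug->F
Char 3 ('D'): step: R->7, L=1; D->plug->D->R->E->L->B->refl->E->L'->G->R'->E->plug->E
Char 4 ('G'): step: R->0, L->2 (L advanced); G->plug->G->R->H->L->G->refl->C->L'->B->R'->E->plug->E
Char 5 ('B'): step: R->1, L=2; B->plug->B->R->C->L->B->refl->E->L'->G->R'->F->plug->F
Char 6 ('A'): step: R->2, L=2; A->plug->A->R->B->L->C->refl->G->L'->H->R'->C->plug->C
Char 7 ('C'): step: R->3, L=2; C->plug->C->R->B->L->C->refl->G->L'->H->R'->G->plug->G
Char 8 ('H'): step: R->4, L=2; H->plug->H->R->B->L->C->refl->G->L'->H->R'->G->plug->G
Char 9 ('B'): step: R->5, L=2; B->plug->B->R->C->L->B->refl->E->L'->G->R'->F->plug->F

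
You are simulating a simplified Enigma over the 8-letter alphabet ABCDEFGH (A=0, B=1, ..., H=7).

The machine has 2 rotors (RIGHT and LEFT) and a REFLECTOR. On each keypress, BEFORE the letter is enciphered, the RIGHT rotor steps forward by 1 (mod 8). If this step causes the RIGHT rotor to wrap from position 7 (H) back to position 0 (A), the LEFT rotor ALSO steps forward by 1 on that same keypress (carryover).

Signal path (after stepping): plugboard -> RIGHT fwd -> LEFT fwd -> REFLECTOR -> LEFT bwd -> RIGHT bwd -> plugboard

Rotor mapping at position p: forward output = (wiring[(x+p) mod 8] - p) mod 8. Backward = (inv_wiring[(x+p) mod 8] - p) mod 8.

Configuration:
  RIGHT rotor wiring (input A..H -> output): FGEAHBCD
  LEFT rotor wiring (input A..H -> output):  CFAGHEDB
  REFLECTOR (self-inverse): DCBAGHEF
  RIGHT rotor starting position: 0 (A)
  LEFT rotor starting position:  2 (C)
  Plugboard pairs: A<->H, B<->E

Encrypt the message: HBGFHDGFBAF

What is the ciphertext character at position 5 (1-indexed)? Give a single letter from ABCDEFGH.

Char 1 ('H'): step: R->1, L=2; H->plug->A->R->F->L->H->refl->F->L'->C->R'->G->plug->G
Char 2 ('B'): step: R->2, L=2; B->plug->E->R->A->L->G->refl->E->L'->B->R'->F->plug->F
Char 3 ('G'): step: R->3, L=2; G->plug->G->R->D->L->C->refl->B->L'->E->R'->B->plug->E
Char 4 ('F'): step: R->4, L=2; F->plug->F->R->C->L->F->refl->H->L'->F->R'->B->plug->E
Char 5 ('H'): step: R->5, L=2; H->plug->A->R->E->L->B->refl->C->L'->D->R'->G->plug->G

G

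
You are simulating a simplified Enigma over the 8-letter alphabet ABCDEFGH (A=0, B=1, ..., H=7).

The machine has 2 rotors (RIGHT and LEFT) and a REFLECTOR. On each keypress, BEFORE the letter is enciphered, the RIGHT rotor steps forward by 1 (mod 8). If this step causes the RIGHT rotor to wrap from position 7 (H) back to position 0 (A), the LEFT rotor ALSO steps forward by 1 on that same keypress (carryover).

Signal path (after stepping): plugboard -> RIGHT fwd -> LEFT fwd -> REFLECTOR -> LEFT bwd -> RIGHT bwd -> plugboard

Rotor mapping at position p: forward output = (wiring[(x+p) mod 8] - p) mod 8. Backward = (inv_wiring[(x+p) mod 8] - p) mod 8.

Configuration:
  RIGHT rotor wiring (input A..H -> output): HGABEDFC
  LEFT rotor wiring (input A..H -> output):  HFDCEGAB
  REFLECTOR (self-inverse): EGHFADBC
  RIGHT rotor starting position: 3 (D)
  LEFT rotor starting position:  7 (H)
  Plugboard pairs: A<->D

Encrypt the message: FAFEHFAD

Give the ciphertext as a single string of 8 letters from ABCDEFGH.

Char 1 ('F'): step: R->4, L=7; F->plug->F->R->C->L->G->refl->B->L'->H->R'->B->plug->B
Char 2 ('A'): step: R->5, L=7; A->plug->D->R->C->L->G->refl->B->L'->H->R'->H->plug->H
Char 3 ('F'): step: R->6, L=7; F->plug->F->R->D->L->E->refl->A->L'->B->R'->C->plug->C
Char 4 ('E'): step: R->7, L=7; E->plug->E->R->C->L->G->refl->B->L'->H->R'->C->plug->C
Char 5 ('H'): step: R->0, L->0 (L advanced); H->plug->H->R->C->L->D->refl->F->L'->B->R'->D->plug->A
Char 6 ('F'): step: R->1, L=0; F->plug->F->R->E->L->E->refl->A->L'->G->R'->H->plug->H
Char 7 ('A'): step: R->2, L=0; A->plug->D->R->B->L->F->refl->D->L'->C->R'->C->plug->C
Char 8 ('D'): step: R->3, L=0; D->plug->A->R->G->L->A->refl->E->L'->E->R'->F->plug->F

Answer: BHCCAHCF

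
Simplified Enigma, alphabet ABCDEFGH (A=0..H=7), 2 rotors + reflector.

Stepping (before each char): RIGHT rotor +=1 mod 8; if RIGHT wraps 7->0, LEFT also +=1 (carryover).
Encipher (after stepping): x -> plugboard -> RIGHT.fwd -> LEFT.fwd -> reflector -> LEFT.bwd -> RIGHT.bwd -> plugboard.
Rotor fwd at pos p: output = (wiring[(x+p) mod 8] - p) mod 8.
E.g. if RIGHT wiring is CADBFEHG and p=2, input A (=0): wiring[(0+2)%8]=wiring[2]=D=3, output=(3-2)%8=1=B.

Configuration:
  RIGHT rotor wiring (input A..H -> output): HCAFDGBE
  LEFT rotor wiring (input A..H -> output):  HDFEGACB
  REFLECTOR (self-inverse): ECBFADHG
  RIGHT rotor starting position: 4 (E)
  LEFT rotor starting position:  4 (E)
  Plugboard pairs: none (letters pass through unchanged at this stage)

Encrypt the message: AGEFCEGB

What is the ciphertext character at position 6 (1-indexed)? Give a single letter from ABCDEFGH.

Char 1 ('A'): step: R->5, L=4; A->plug->A->R->B->L->E->refl->A->L'->H->R'->C->plug->C
Char 2 ('G'): step: R->6, L=4; G->plug->G->R->F->L->H->refl->G->L'->C->R'->E->plug->E
Char 3 ('E'): step: R->7, L=4; E->plug->E->R->G->L->B->refl->C->L'->A->R'->B->plug->B
Char 4 ('F'): step: R->0, L->5 (L advanced); F->plug->F->R->G->L->H->refl->G->L'->E->R'->H->plug->H
Char 5 ('C'): step: R->1, L=5; C->plug->C->R->E->L->G->refl->H->L'->G->R'->H->plug->H
Char 6 ('E'): step: R->2, L=5; E->plug->E->R->H->L->B->refl->C->L'->D->R'->B->plug->B

B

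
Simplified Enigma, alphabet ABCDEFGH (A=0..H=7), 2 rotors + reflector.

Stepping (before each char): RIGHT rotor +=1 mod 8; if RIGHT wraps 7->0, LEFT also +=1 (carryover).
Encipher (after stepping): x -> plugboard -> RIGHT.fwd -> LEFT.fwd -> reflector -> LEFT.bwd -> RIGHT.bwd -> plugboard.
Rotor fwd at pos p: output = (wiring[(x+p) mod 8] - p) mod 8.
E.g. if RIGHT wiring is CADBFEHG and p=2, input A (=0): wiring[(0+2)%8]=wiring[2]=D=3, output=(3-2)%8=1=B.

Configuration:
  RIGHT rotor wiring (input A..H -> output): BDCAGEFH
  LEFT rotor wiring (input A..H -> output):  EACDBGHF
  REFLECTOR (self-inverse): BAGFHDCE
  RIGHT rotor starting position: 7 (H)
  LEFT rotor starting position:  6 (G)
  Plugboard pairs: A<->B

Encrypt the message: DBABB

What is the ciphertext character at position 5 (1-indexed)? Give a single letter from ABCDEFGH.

Char 1 ('D'): step: R->0, L->7 (L advanced); D->plug->D->R->A->L->G->refl->C->L'->F->R'->G->plug->G
Char 2 ('B'): step: R->1, L=7; B->plug->A->R->C->L->B->refl->A->L'->H->R'->C->plug->C
Char 3 ('A'): step: R->2, L=7; A->plug->B->R->G->L->H->refl->E->L'->E->R'->C->plug->C
Char 4 ('B'): step: R->3, L=7; B->plug->A->R->F->L->C->refl->G->L'->A->R'->G->plug->G
Char 5 ('B'): step: R->4, L=7; B->plug->A->R->C->L->B->refl->A->L'->H->R'->F->plug->F

F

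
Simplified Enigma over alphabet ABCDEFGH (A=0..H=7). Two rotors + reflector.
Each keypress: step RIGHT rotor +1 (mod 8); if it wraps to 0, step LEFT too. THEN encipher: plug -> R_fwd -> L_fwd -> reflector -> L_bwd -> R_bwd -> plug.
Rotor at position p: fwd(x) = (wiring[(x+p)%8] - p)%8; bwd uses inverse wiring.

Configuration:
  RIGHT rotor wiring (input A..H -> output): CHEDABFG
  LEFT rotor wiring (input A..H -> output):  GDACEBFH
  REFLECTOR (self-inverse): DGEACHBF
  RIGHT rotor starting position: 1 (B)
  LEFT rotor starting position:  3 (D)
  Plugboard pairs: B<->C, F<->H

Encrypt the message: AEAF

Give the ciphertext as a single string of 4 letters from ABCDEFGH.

Answer: CGHA

Derivation:
Char 1 ('A'): step: R->2, L=3; A->plug->A->R->C->L->G->refl->B->L'->B->R'->B->plug->C
Char 2 ('E'): step: R->3, L=3; E->plug->E->R->D->L->C->refl->E->L'->E->R'->G->plug->G
Char 3 ('A'): step: R->4, L=3; A->plug->A->R->E->L->E->refl->C->L'->D->R'->F->plug->H
Char 4 ('F'): step: R->5, L=3; F->plug->H->R->D->L->C->refl->E->L'->E->R'->A->plug->A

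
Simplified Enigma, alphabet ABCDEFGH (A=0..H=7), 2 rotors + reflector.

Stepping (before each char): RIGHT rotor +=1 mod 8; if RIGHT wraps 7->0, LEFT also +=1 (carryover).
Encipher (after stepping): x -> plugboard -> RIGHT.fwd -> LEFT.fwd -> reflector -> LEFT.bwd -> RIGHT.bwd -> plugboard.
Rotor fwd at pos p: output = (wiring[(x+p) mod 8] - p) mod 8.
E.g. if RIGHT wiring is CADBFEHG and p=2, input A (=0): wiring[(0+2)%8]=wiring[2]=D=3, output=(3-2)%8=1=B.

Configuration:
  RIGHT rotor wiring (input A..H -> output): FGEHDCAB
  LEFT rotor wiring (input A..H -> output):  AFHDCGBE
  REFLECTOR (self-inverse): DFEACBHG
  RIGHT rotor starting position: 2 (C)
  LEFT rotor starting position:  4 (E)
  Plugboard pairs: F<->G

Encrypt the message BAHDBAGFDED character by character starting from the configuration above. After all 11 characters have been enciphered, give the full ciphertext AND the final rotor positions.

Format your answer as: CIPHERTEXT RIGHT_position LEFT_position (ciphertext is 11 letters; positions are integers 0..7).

Char 1 ('B'): step: R->3, L=4; B->plug->B->R->A->L->G->refl->H->L'->H->R'->C->plug->C
Char 2 ('A'): step: R->4, L=4; A->plug->A->R->H->L->H->refl->G->L'->A->R'->G->plug->F
Char 3 ('H'): step: R->5, L=4; H->plug->H->R->G->L->D->refl->A->L'->D->R'->B->plug->B
Char 4 ('D'): step: R->6, L=4; D->plug->D->R->A->L->G->refl->H->L'->H->R'->C->plug->C
Char 5 ('B'): step: R->7, L=4; B->plug->B->R->G->L->D->refl->A->L'->D->R'->G->plug->F
Char 6 ('A'): step: R->0, L->5 (L advanced); A->plug->A->R->F->L->C->refl->E->L'->B->R'->H->plug->H
Char 7 ('G'): step: R->1, L=5; G->plug->F->R->H->L->F->refl->B->L'->A->R'->G->plug->F
Char 8 ('F'): step: R->2, L=5; F->plug->G->R->D->L->D->refl->A->L'->E->R'->H->plug->H
Char 9 ('D'): step: R->3, L=5; D->plug->D->R->F->L->C->refl->E->L'->B->R'->H->plug->H
Char 10 ('E'): step: R->4, L=5; E->plug->E->R->B->L->E->refl->C->L'->F->R'->D->plug->D
Char 11 ('D'): step: R->5, L=5; D->plug->D->R->A->L->B->refl->F->L'->H->R'->F->plug->G
Final: ciphertext=CFBCFHFHHDG, RIGHT=5, LEFT=5

Answer: CFBCFHFHHDG 5 5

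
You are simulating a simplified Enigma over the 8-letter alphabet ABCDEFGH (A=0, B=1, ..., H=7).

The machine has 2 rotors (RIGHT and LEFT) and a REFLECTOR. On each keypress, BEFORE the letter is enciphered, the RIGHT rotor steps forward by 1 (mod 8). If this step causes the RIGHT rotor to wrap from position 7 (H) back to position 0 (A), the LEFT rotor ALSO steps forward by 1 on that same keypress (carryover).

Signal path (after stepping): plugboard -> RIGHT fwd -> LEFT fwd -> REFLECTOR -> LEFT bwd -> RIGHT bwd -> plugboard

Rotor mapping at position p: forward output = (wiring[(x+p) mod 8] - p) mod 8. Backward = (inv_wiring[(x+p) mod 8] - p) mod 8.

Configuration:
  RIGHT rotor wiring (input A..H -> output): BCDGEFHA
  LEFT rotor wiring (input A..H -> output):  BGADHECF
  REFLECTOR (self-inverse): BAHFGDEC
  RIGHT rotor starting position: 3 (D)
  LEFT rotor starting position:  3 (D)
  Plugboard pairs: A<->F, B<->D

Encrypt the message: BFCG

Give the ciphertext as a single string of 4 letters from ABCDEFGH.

Char 1 ('B'): step: R->4, L=3; B->plug->D->R->E->L->C->refl->H->L'->D->R'->C->plug->C
Char 2 ('F'): step: R->5, L=3; F->plug->A->R->A->L->A->refl->B->L'->C->R'->B->plug->D
Char 3 ('C'): step: R->6, L=3; C->plug->C->R->D->L->H->refl->C->L'->E->R'->D->plug->B
Char 4 ('G'): step: R->7, L=3; G->plug->G->R->G->L->D->refl->F->L'->H->R'->E->plug->E

Answer: CDBE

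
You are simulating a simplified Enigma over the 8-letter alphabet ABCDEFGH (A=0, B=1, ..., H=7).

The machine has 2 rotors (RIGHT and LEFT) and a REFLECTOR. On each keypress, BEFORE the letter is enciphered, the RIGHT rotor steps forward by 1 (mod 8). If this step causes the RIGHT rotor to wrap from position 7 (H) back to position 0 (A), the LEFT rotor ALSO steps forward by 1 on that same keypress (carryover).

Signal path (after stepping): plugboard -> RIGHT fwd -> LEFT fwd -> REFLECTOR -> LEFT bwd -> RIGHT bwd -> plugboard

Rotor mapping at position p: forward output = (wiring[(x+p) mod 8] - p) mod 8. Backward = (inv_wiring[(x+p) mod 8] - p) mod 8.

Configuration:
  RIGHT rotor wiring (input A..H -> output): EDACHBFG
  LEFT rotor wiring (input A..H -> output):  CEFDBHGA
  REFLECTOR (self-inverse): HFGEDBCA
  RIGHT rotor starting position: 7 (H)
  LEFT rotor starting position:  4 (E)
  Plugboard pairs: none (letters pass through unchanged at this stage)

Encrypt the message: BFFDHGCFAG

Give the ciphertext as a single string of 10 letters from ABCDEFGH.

Answer: FGCAEABHCB

Derivation:
Char 1 ('B'): step: R->0, L->5 (L advanced); B->plug->B->R->D->L->F->refl->B->L'->B->R'->F->plug->F
Char 2 ('F'): step: R->1, L=5; F->plug->F->R->E->L->H->refl->A->L'->F->R'->G->plug->G
Char 3 ('F'): step: R->2, L=5; F->plug->F->R->E->L->H->refl->A->L'->F->R'->C->plug->C
Char 4 ('D'): step: R->3, L=5; D->plug->D->R->C->L->D->refl->E->L'->H->R'->A->plug->A
Char 5 ('H'): step: R->4, L=5; H->plug->H->R->G->L->G->refl->C->L'->A->R'->E->plug->E
Char 6 ('G'): step: R->5, L=5; G->plug->G->R->F->L->A->refl->H->L'->E->R'->A->plug->A
Char 7 ('C'): step: R->6, L=5; C->plug->C->R->G->L->G->refl->C->L'->A->R'->B->plug->B
Char 8 ('F'): step: R->7, L=5; F->plug->F->R->A->L->C->refl->G->L'->G->R'->H->plug->H
Char 9 ('A'): step: R->0, L->6 (L advanced); A->plug->A->R->E->L->H->refl->A->L'->A->R'->C->plug->C
Char 10 ('G'): step: R->1, L=6; G->plug->G->R->F->L->F->refl->B->L'->H->R'->B->plug->B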